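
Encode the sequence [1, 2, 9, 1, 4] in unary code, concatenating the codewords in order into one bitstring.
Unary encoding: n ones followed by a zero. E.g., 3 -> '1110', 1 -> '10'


Encode each number as n ones followed by a terminating 0:
  1 -> 10 (2 bits)
  2 -> 110 (3 bits)
  9 -> 1111111110 (10 bits)
  1 -> 10 (2 bits)
  4 -> 11110 (5 bits)
Total length = 2 + 3 + 10 + 2 + 5 = 22 bits.

Unary([1, 2, 9, 1, 4]) = 1011011111111101011110 (22 bits)


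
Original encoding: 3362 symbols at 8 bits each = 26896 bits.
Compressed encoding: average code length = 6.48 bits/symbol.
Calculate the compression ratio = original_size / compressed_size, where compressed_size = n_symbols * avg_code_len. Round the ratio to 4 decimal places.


original_size = n_symbols * orig_bits = 3362 * 8 = 26896 bits
compressed_size = n_symbols * avg_code_len = 3362 * 6.48 = 21785.76 bits
ratio = original_size / compressed_size = 26896 / 21785.76 = 1.2346

Compression ratio = 1.2346


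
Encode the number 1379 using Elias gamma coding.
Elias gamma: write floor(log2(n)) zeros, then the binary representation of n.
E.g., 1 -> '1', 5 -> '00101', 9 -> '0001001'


num_bits = floor(log2(1379)) + 1 = 11
leading_zeros = num_bits - 1 = 10
binary(1379) = 10101100011

Elias gamma(1379) = '0000000000' + '10101100011' = 000000000010101100011 (21 bits)


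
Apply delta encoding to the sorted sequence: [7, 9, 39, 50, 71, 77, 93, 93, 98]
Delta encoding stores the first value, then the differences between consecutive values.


First value: 7
Deltas:
  9 - 7 = 2
  39 - 9 = 30
  50 - 39 = 11
  71 - 50 = 21
  77 - 71 = 6
  93 - 77 = 16
  93 - 93 = 0
  98 - 93 = 5


Delta encoded: [7, 2, 30, 11, 21, 6, 16, 0, 5]


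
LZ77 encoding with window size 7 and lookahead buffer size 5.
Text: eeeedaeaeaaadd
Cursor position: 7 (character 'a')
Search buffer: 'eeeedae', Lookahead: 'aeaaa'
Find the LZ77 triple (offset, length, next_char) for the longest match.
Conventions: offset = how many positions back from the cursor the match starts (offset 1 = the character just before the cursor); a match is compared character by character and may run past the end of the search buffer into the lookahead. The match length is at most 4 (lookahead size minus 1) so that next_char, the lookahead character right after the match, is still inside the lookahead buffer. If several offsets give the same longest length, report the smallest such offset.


Try each offset into the search buffer:
  offset=1 (pos 6, char 'e'): match length 0
  offset=2 (pos 5, char 'a'): match length 3
  offset=3 (pos 4, char 'd'): match length 0
  offset=4 (pos 3, char 'e'): match length 0
  offset=5 (pos 2, char 'e'): match length 0
  offset=6 (pos 1, char 'e'): match length 0
  offset=7 (pos 0, char 'e'): match length 0
Longest match has length 3 at offset 2.
next_char = character at position 7 + 3 = 10 -> 'a'

Best match: offset=2, length=3 (matching 'aea' starting at position 5)
LZ77 triple: (2, 3, 'a')


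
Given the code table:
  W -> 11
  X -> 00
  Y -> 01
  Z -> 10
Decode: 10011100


Decoding:
10 -> Z
01 -> Y
11 -> W
00 -> X


Result: ZYWX


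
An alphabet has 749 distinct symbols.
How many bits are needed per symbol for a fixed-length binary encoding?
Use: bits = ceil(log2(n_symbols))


log2(749) = 9.5488
Bracket: 2^9 = 512 < 749 <= 2^10 = 1024
So ceil(log2(749)) = 10

bits = ceil(log2(749)) = ceil(9.5488) = 10 bits


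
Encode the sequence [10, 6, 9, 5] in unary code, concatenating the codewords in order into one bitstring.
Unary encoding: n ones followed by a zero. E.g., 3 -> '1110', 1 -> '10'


Encode each number as n ones followed by a terminating 0:
  10 -> 11111111110 (11 bits)
  6 -> 1111110 (7 bits)
  9 -> 1111111110 (10 bits)
  5 -> 111110 (6 bits)
Total length = 11 + 7 + 10 + 6 = 34 bits.

Unary([10, 6, 9, 5]) = 1111111111011111101111111110111110 (34 bits)


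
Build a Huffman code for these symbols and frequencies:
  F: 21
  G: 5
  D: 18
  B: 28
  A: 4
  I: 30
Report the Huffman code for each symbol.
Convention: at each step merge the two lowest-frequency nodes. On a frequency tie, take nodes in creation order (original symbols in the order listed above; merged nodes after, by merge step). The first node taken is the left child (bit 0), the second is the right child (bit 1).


Huffman tree construction:
Step 1: Merge A(4) + G(5) = 9
Step 2: Merge (A+G)(9) + D(18) = 27
Step 3: Merge F(21) + ((A+G)+D)(27) = 48
Step 4: Merge B(28) + I(30) = 58
Step 5: Merge (F+((A+G)+D))(48) + (B+I)(58) = 106
Read each symbol's code off the tree from the root (left child = 0, right child = 1).

Codes:
  F: 00 (length 2)
  G: 0101 (length 4)
  D: 011 (length 3)
  B: 10 (length 2)
  A: 0100 (length 4)
  I: 11 (length 2)
Average code length: 248/106 = 2.3396 bits/symbol


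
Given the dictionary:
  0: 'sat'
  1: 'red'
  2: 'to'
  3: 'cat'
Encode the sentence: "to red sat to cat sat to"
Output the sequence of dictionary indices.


Look up each word in the dictionary:
  'to' -> 2
  'red' -> 1
  'sat' -> 0
  'to' -> 2
  'cat' -> 3
  'sat' -> 0
  'to' -> 2

Encoded: [2, 1, 0, 2, 3, 0, 2]


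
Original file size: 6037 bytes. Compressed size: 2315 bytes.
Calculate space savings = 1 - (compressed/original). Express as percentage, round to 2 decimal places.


ratio = compressed/original = 2315/6037 = 0.383469
savings = 1 - ratio = 1 - 0.383469 = 0.616531
as a percentage: 0.616531 * 100 = 61.65%

Space savings = 1 - 2315/6037 = 61.65%


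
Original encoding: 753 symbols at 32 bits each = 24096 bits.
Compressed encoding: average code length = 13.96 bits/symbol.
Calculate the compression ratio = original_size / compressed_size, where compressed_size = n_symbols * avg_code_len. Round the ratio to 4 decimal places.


original_size = n_symbols * orig_bits = 753 * 32 = 24096 bits
compressed_size = n_symbols * avg_code_len = 753 * 13.96 = 10511.88 bits
ratio = original_size / compressed_size = 24096 / 10511.88 = 2.2923

Compression ratio = 2.2923


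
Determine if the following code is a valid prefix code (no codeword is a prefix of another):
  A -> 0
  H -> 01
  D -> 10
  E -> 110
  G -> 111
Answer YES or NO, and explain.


Checking each pair (does one codeword prefix another?):
  A='0' vs H='01': prefix -- VIOLATION

NO -- this is NOT a valid prefix code. A (0) is a prefix of H (01).


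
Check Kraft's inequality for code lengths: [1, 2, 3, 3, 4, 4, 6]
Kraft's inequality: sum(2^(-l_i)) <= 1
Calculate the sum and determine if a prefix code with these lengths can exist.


Sum = 2^(-1) + 2^(-2) + 2^(-3) + 2^(-3) + 2^(-4) + 2^(-4) + 2^(-6)
    = 0.5 + 0.25 + 0.125 + 0.125 + 0.0625 + 0.0625 + 0.015625
    = 73/64 = 1.140625
Since 1.140625 > 1, Kraft's inequality is NOT satisfied.
A prefix code with these lengths CANNOT exist.

Kraft sum = 1.140625. Not satisfied.


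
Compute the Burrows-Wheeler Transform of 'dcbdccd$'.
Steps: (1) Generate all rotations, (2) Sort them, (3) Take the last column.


Rotations (sorted):
  0: $dcbdccd -> last char: d
  1: bdccd$dc -> last char: c
  2: cbdccd$d -> last char: d
  3: ccd$dcbd -> last char: d
  4: cd$dcbdc -> last char: c
  5: d$dcbdcc -> last char: c
  6: dcbdccd$ -> last char: $
  7: dccd$dcb -> last char: b


BWT = dcddcc$b


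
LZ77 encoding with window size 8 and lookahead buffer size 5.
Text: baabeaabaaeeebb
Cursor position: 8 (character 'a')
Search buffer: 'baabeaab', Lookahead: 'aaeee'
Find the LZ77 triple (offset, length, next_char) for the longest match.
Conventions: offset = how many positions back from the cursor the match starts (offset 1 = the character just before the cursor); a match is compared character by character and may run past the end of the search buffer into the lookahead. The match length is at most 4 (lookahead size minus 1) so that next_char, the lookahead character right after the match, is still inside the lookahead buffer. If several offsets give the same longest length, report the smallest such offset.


Try each offset into the search buffer:
  offset=1 (pos 7, char 'b'): match length 0
  offset=2 (pos 6, char 'a'): match length 1
  offset=3 (pos 5, char 'a'): match length 2
  offset=4 (pos 4, char 'e'): match length 0
  offset=5 (pos 3, char 'b'): match length 0
  offset=6 (pos 2, char 'a'): match length 1
  offset=7 (pos 1, char 'a'): match length 2
  offset=8 (pos 0, char 'b'): match length 0
Longest match has length 2, found at offsets 3, 7; take the smallest, offset 3.
next_char = character at position 8 + 2 = 10 -> 'e'

Best match: offset=3, length=2 (matching 'aa' starting at position 5)
LZ77 triple: (3, 2, 'e')


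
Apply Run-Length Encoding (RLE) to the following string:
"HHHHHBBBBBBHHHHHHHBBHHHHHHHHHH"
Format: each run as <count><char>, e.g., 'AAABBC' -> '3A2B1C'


Scanning runs left to right:
  i=0: run of 'H' x 5 -> '5H'
  i=5: run of 'B' x 6 -> '6B'
  i=11: run of 'H' x 7 -> '7H'
  i=18: run of 'B' x 2 -> '2B'
  i=20: run of 'H' x 10 -> '10H'

RLE = 5H6B7H2B10H


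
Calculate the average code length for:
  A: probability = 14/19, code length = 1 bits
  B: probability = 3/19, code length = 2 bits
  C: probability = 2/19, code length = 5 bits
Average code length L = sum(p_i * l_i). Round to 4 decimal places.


Weighted contributions p_i * l_i:
  A: (14/19) * 1 = 14/19
  B: (3/19) * 2 = 6/19
  C: (2/19) * 5 = 10/19
Sum = (14 + 6 + 10)/19 = 30/19

L = 30/19 = 1.5789 bits/symbol


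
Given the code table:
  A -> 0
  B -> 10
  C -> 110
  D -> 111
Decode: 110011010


Decoding:
110 -> C
0 -> A
110 -> C
10 -> B


Result: CACB


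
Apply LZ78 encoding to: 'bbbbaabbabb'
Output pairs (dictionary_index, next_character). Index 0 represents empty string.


LZ78 encoding steps:
Dictionary: {0: ''}
Step 1: w='' (idx 0), next='b' -> output (0, 'b'), add 'b' as idx 1
Step 2: w='b' (idx 1), next='b' -> output (1, 'b'), add 'bb' as idx 2
Step 3: w='b' (idx 1), next='a' -> output (1, 'a'), add 'ba' as idx 3
Step 4: w='' (idx 0), next='a' -> output (0, 'a'), add 'a' as idx 4
Step 5: w='bb' (idx 2), next='a' -> output (2, 'a'), add 'bba' as idx 5
Step 6: w='bb' (idx 2), end of input -> output (2, '')


Encoded: [(0, 'b'), (1, 'b'), (1, 'a'), (0, 'a'), (2, 'a'), (2, '')]


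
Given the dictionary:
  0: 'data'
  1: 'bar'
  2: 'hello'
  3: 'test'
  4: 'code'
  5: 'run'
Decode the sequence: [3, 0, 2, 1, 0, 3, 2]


Look up each index in the dictionary:
  3 -> 'test'
  0 -> 'data'
  2 -> 'hello'
  1 -> 'bar'
  0 -> 'data'
  3 -> 'test'
  2 -> 'hello'

Decoded: "test data hello bar data test hello"


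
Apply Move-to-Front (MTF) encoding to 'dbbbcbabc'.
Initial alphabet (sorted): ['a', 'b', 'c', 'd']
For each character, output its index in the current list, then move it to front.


MTF encoding:
'd': index 3 in ['a', 'b', 'c', 'd'] -> ['d', 'a', 'b', 'c']
'b': index 2 in ['d', 'a', 'b', 'c'] -> ['b', 'd', 'a', 'c']
'b': index 0 in ['b', 'd', 'a', 'c'] -> ['b', 'd', 'a', 'c']
'b': index 0 in ['b', 'd', 'a', 'c'] -> ['b', 'd', 'a', 'c']
'c': index 3 in ['b', 'd', 'a', 'c'] -> ['c', 'b', 'd', 'a']
'b': index 1 in ['c', 'b', 'd', 'a'] -> ['b', 'c', 'd', 'a']
'a': index 3 in ['b', 'c', 'd', 'a'] -> ['a', 'b', 'c', 'd']
'b': index 1 in ['a', 'b', 'c', 'd'] -> ['b', 'a', 'c', 'd']
'c': index 2 in ['b', 'a', 'c', 'd'] -> ['c', 'b', 'a', 'd']


Output: [3, 2, 0, 0, 3, 1, 3, 1, 2]


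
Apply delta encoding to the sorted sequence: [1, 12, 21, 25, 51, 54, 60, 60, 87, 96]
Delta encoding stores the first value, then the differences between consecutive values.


First value: 1
Deltas:
  12 - 1 = 11
  21 - 12 = 9
  25 - 21 = 4
  51 - 25 = 26
  54 - 51 = 3
  60 - 54 = 6
  60 - 60 = 0
  87 - 60 = 27
  96 - 87 = 9


Delta encoded: [1, 11, 9, 4, 26, 3, 6, 0, 27, 9]


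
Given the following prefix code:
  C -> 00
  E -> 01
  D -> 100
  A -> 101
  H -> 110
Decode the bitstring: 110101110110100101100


Decoding step by step:
Bits 110 -> H
Bits 101 -> A
Bits 110 -> H
Bits 110 -> H
Bits 100 -> D
Bits 101 -> A
Bits 100 -> D


Decoded message: HAHHDAD


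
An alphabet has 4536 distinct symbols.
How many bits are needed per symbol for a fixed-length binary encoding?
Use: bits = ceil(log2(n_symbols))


log2(4536) = 12.1472
Bracket: 2^12 = 4096 < 4536 <= 2^13 = 8192
So ceil(log2(4536)) = 13

bits = ceil(log2(4536)) = ceil(12.1472) = 13 bits


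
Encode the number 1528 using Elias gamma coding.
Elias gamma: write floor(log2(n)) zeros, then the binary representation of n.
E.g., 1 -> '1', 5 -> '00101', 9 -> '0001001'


num_bits = floor(log2(1528)) + 1 = 11
leading_zeros = num_bits - 1 = 10
binary(1528) = 10111111000

Elias gamma(1528) = '0000000000' + '10111111000' = 000000000010111111000 (21 bits)


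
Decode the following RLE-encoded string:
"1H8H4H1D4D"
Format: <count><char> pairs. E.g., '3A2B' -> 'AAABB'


Expanding each <count><char> pair:
  1H -> 'H'
  8H -> 'HHHHHHHH'
  4H -> 'HHHH'
  1D -> 'D'
  4D -> 'DDDD'

Decoded = HHHHHHHHHHHHHDDDDD


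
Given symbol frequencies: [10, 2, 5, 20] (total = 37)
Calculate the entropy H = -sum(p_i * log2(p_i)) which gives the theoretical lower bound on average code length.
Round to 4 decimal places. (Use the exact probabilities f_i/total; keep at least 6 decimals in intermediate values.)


Per-symbol terms -p_i * log2(p_i) with p_i = f_i/37:
  p = 10/37 = 0.270270: log2(p) = -1.887525, -p*log2(p) = 0.510142
  p = 2/37 = 0.054054: log2(p) = -4.209453, -p*log2(p) = 0.227538
  p = 5/37 = 0.135135: log2(p) = -2.887525, -p*log2(p) = 0.390206
  p = 20/37 = 0.540541: log2(p) = -0.887525, -p*log2(p) = 0.479743
H = 0.510142 + 0.227538 + 0.390206 + 0.479743 = 1.607629

H = 1.6076 bits/symbol


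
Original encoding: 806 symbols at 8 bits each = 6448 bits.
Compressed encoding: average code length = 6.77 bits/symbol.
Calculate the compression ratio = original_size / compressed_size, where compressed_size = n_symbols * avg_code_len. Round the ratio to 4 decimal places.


original_size = n_symbols * orig_bits = 806 * 8 = 6448 bits
compressed_size = n_symbols * avg_code_len = 806 * 6.77 = 5456.62 bits
ratio = original_size / compressed_size = 6448 / 5456.62 = 1.1817

Compression ratio = 1.1817


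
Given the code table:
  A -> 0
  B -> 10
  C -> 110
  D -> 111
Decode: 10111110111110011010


Decoding:
10 -> B
111 -> D
110 -> C
111 -> D
110 -> C
0 -> A
110 -> C
10 -> B


Result: BDCDCACB


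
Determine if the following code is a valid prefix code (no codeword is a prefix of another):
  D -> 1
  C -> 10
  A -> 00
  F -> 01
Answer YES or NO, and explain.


Checking each pair (does one codeword prefix another?):
  D='1' vs C='10': prefix -- VIOLATION

NO -- this is NOT a valid prefix code. D (1) is a prefix of C (10).


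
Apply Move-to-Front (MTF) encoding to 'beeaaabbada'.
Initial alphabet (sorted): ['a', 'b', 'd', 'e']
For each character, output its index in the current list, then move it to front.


MTF encoding:
'b': index 1 in ['a', 'b', 'd', 'e'] -> ['b', 'a', 'd', 'e']
'e': index 3 in ['b', 'a', 'd', 'e'] -> ['e', 'b', 'a', 'd']
'e': index 0 in ['e', 'b', 'a', 'd'] -> ['e', 'b', 'a', 'd']
'a': index 2 in ['e', 'b', 'a', 'd'] -> ['a', 'e', 'b', 'd']
'a': index 0 in ['a', 'e', 'b', 'd'] -> ['a', 'e', 'b', 'd']
'a': index 0 in ['a', 'e', 'b', 'd'] -> ['a', 'e', 'b', 'd']
'b': index 2 in ['a', 'e', 'b', 'd'] -> ['b', 'a', 'e', 'd']
'b': index 0 in ['b', 'a', 'e', 'd'] -> ['b', 'a', 'e', 'd']
'a': index 1 in ['b', 'a', 'e', 'd'] -> ['a', 'b', 'e', 'd']
'd': index 3 in ['a', 'b', 'e', 'd'] -> ['d', 'a', 'b', 'e']
'a': index 1 in ['d', 'a', 'b', 'e'] -> ['a', 'd', 'b', 'e']


Output: [1, 3, 0, 2, 0, 0, 2, 0, 1, 3, 1]


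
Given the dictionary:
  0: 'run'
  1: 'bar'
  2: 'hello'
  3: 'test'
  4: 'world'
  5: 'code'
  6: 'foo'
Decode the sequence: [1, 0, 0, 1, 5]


Look up each index in the dictionary:
  1 -> 'bar'
  0 -> 'run'
  0 -> 'run'
  1 -> 'bar'
  5 -> 'code'

Decoded: "bar run run bar code"


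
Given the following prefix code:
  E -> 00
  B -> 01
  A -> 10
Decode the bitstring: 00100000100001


Decoding step by step:
Bits 00 -> E
Bits 10 -> A
Bits 00 -> E
Bits 00 -> E
Bits 10 -> A
Bits 00 -> E
Bits 01 -> B


Decoded message: EAEEAEB


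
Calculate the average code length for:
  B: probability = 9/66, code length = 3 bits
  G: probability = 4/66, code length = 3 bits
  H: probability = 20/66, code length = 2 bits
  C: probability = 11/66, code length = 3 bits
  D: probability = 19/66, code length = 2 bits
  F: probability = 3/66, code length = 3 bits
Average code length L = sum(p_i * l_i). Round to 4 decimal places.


Weighted contributions p_i * l_i:
  B: (9/66) * 3 = 27/66
  G: (4/66) * 3 = 12/66
  H: (20/66) * 2 = 40/66
  C: (11/66) * 3 = 33/66
  D: (19/66) * 2 = 38/66
  F: (3/66) * 3 = 9/66
Sum = (27 + 12 + 40 + 33 + 38 + 9)/66 = 159/66

L = 159/66 = 2.4091 bits/symbol


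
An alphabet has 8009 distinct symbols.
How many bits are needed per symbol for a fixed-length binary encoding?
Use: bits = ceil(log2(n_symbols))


log2(8009) = 12.9674
Bracket: 2^12 = 4096 < 8009 <= 2^13 = 8192
So ceil(log2(8009)) = 13

bits = ceil(log2(8009)) = ceil(12.9674) = 13 bits


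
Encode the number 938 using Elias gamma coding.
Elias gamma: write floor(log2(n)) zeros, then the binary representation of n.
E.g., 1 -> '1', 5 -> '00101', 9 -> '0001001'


num_bits = floor(log2(938)) + 1 = 10
leading_zeros = num_bits - 1 = 9
binary(938) = 1110101010

Elias gamma(938) = '000000000' + '1110101010' = 0000000001110101010 (19 bits)


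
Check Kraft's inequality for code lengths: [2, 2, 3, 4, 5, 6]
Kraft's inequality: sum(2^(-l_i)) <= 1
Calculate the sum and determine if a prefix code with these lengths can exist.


Sum = 2^(-2) + 2^(-2) + 2^(-3) + 2^(-4) + 2^(-5) + 2^(-6)
    = 0.25 + 0.25 + 0.125 + 0.0625 + 0.03125 + 0.015625
    = 47/64 = 0.734375
Since 0.734375 <= 1, Kraft's inequality IS satisfied.
A prefix code with these lengths CAN exist.

Kraft sum = 0.734375. Satisfied.


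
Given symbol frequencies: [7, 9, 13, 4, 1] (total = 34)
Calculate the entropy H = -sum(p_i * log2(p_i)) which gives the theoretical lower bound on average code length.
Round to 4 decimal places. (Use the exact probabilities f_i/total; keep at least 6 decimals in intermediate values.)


Per-symbol terms -p_i * log2(p_i) with p_i = f_i/34:
  p = 7/34 = 0.205882: log2(p) = -2.280108, -p*log2(p) = 0.469434
  p = 9/34 = 0.264706: log2(p) = -1.917538, -p*log2(p) = 0.507584
  p = 13/34 = 0.382353: log2(p) = -1.387023, -p*log2(p) = 0.530332
  p = 4/34 = 0.117647: log2(p) = -3.087463, -p*log2(p) = 0.363231
  p = 1/34 = 0.029412: log2(p) = -5.087463, -p*log2(p) = 0.149631
H = 0.469434 + 0.507584 + 0.530332 + 0.363231 + 0.149631 = 2.020212

H = 2.0202 bits/symbol


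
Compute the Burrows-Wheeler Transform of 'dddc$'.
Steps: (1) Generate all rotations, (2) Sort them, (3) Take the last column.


Rotations (sorted):
  0: $dddc -> last char: c
  1: c$ddd -> last char: d
  2: dc$dd -> last char: d
  3: ddc$d -> last char: d
  4: dddc$ -> last char: $


BWT = cddd$


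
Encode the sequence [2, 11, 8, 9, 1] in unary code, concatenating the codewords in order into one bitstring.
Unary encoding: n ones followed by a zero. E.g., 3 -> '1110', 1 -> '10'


Encode each number as n ones followed by a terminating 0:
  2 -> 110 (3 bits)
  11 -> 111111111110 (12 bits)
  8 -> 111111110 (9 bits)
  9 -> 1111111110 (10 bits)
  1 -> 10 (2 bits)
Total length = 3 + 12 + 9 + 10 + 2 = 36 bits.

Unary([2, 11, 8, 9, 1]) = 110111111111110111111110111111111010 (36 bits)


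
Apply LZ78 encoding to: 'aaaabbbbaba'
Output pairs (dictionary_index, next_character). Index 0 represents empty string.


LZ78 encoding steps:
Dictionary: {0: ''}
Step 1: w='' (idx 0), next='a' -> output (0, 'a'), add 'a' as idx 1
Step 2: w='a' (idx 1), next='a' -> output (1, 'a'), add 'aa' as idx 2
Step 3: w='a' (idx 1), next='b' -> output (1, 'b'), add 'ab' as idx 3
Step 4: w='' (idx 0), next='b' -> output (0, 'b'), add 'b' as idx 4
Step 5: w='b' (idx 4), next='b' -> output (4, 'b'), add 'bb' as idx 5
Step 6: w='ab' (idx 3), next='a' -> output (3, 'a'), add 'aba' as idx 6


Encoded: [(0, 'a'), (1, 'a'), (1, 'b'), (0, 'b'), (4, 'b'), (3, 'a')]


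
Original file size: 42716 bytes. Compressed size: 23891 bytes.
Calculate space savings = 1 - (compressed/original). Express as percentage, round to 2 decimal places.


ratio = compressed/original = 23891/42716 = 0.559299
savings = 1 - ratio = 1 - 0.559299 = 0.440701
as a percentage: 0.440701 * 100 = 44.07%

Space savings = 1 - 23891/42716 = 44.07%


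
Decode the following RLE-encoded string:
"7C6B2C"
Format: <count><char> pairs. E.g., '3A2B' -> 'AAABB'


Expanding each <count><char> pair:
  7C -> 'CCCCCCC'
  6B -> 'BBBBBB'
  2C -> 'CC'

Decoded = CCCCCCCBBBBBBCC


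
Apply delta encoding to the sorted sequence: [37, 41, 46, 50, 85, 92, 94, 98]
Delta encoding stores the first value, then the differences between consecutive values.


First value: 37
Deltas:
  41 - 37 = 4
  46 - 41 = 5
  50 - 46 = 4
  85 - 50 = 35
  92 - 85 = 7
  94 - 92 = 2
  98 - 94 = 4


Delta encoded: [37, 4, 5, 4, 35, 7, 2, 4]


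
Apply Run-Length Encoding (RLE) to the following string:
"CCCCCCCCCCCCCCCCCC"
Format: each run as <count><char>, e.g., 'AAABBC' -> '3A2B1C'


Scanning runs left to right:
  i=0: run of 'C' x 18 -> '18C'

RLE = 18C


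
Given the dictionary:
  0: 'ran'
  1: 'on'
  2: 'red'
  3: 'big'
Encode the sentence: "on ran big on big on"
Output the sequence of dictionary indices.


Look up each word in the dictionary:
  'on' -> 1
  'ran' -> 0
  'big' -> 3
  'on' -> 1
  'big' -> 3
  'on' -> 1

Encoded: [1, 0, 3, 1, 3, 1]


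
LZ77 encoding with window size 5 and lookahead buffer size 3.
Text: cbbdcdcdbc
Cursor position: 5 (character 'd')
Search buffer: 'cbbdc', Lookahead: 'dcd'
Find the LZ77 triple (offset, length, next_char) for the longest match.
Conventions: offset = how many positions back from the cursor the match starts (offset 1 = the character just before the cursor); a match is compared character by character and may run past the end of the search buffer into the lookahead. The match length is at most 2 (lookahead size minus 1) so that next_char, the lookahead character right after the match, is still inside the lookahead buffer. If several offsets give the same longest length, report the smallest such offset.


Try each offset into the search buffer:
  offset=1 (pos 4, char 'c'): match length 0
  offset=2 (pos 3, char 'd'): match length 2
  offset=3 (pos 2, char 'b'): match length 0
  offset=4 (pos 1, char 'b'): match length 0
  offset=5 (pos 0, char 'c'): match length 0
Longest match has length 2 at offset 2.
next_char = character at position 5 + 2 = 7 -> 'd'

Best match: offset=2, length=2 (matching 'dc' starting at position 3)
LZ77 triple: (2, 2, 'd')


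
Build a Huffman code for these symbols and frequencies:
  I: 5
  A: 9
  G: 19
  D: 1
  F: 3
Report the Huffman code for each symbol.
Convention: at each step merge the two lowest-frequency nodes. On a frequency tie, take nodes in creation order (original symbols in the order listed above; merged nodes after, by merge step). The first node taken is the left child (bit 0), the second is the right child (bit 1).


Huffman tree construction:
Step 1: Merge D(1) + F(3) = 4
Step 2: Merge (D+F)(4) + I(5) = 9
Step 3: Merge A(9) + ((D+F)+I)(9) = 18
Step 4: Merge (A+((D+F)+I))(18) + G(19) = 37
Read each symbol's code off the tree from the root (left child = 0, right child = 1).

Codes:
  I: 011 (length 3)
  A: 00 (length 2)
  G: 1 (length 1)
  D: 0100 (length 4)
  F: 0101 (length 4)
Average code length: 68/37 = 1.8378 bits/symbol


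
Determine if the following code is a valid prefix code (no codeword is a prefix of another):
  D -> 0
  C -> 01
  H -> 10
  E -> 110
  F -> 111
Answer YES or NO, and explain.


Checking each pair (does one codeword prefix another?):
  D='0' vs C='01': prefix -- VIOLATION

NO -- this is NOT a valid prefix code. D (0) is a prefix of C (01).


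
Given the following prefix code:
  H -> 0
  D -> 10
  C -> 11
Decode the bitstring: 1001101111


Decoding step by step:
Bits 10 -> D
Bits 0 -> H
Bits 11 -> C
Bits 0 -> H
Bits 11 -> C
Bits 11 -> C


Decoded message: DHCHCC


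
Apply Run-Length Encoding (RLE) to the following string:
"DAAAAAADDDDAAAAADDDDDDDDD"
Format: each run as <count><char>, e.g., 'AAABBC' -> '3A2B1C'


Scanning runs left to right:
  i=0: run of 'D' x 1 -> '1D'
  i=1: run of 'A' x 6 -> '6A'
  i=7: run of 'D' x 4 -> '4D'
  i=11: run of 'A' x 5 -> '5A'
  i=16: run of 'D' x 9 -> '9D'

RLE = 1D6A4D5A9D


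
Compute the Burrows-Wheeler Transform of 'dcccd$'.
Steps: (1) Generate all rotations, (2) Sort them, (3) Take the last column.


Rotations (sorted):
  0: $dcccd -> last char: d
  1: cccd$d -> last char: d
  2: ccd$dc -> last char: c
  3: cd$dcc -> last char: c
  4: d$dccc -> last char: c
  5: dcccd$ -> last char: $


BWT = ddccc$


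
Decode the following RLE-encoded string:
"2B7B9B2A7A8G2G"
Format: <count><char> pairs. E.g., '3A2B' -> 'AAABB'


Expanding each <count><char> pair:
  2B -> 'BB'
  7B -> 'BBBBBBB'
  9B -> 'BBBBBBBBB'
  2A -> 'AA'
  7A -> 'AAAAAAA'
  8G -> 'GGGGGGGG'
  2G -> 'GG'

Decoded = BBBBBBBBBBBBBBBBBBAAAAAAAAAGGGGGGGGGG


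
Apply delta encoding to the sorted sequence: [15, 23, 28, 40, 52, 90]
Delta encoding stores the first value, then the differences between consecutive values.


First value: 15
Deltas:
  23 - 15 = 8
  28 - 23 = 5
  40 - 28 = 12
  52 - 40 = 12
  90 - 52 = 38


Delta encoded: [15, 8, 5, 12, 12, 38]


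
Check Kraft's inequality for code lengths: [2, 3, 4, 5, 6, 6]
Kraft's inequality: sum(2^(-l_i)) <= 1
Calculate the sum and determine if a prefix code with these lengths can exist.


Sum = 2^(-2) + 2^(-3) + 2^(-4) + 2^(-5) + 2^(-6) + 2^(-6)
    = 0.25 + 0.125 + 0.0625 + 0.03125 + 0.015625 + 0.015625
    = 32/64 = 0.5
Since 0.5 <= 1, Kraft's inequality IS satisfied.
A prefix code with these lengths CAN exist.

Kraft sum = 0.5. Satisfied.


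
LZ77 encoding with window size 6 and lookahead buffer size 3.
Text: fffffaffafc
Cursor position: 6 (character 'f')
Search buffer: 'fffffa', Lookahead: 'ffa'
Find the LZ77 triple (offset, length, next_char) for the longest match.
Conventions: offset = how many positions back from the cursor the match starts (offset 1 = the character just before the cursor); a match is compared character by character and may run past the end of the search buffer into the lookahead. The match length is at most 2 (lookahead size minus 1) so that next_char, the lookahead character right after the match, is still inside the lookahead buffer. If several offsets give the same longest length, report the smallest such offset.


Try each offset into the search buffer:
  offset=1 (pos 5, char 'a'): match length 0
  offset=2 (pos 4, char 'f'): match length 1
  offset=3 (pos 3, char 'f'): match length 2
  offset=4 (pos 2, char 'f'): match length 2
  offset=5 (pos 1, char 'f'): match length 2
  offset=6 (pos 0, char 'f'): match length 2
Longest match has length 2, found at offsets 3, 4, 5, 6; take the smallest, offset 3.
next_char = character at position 6 + 2 = 8 -> 'a'

Best match: offset=3, length=2 (matching 'ff' starting at position 3)
LZ77 triple: (3, 2, 'a')


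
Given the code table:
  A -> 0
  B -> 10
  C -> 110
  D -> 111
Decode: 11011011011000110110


Decoding:
110 -> C
110 -> C
110 -> C
110 -> C
0 -> A
0 -> A
110 -> C
110 -> C


Result: CCCCAACC


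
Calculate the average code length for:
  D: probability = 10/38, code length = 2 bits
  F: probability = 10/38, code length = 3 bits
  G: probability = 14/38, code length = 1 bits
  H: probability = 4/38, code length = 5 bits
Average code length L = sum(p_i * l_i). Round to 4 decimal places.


Weighted contributions p_i * l_i:
  D: (10/38) * 2 = 20/38
  F: (10/38) * 3 = 30/38
  G: (14/38) * 1 = 14/38
  H: (4/38) * 5 = 20/38
Sum = (20 + 30 + 14 + 20)/38 = 84/38

L = 84/38 = 2.2105 bits/symbol


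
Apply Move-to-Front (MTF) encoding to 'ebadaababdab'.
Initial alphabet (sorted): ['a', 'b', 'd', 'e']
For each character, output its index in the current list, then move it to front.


MTF encoding:
'e': index 3 in ['a', 'b', 'd', 'e'] -> ['e', 'a', 'b', 'd']
'b': index 2 in ['e', 'a', 'b', 'd'] -> ['b', 'e', 'a', 'd']
'a': index 2 in ['b', 'e', 'a', 'd'] -> ['a', 'b', 'e', 'd']
'd': index 3 in ['a', 'b', 'e', 'd'] -> ['d', 'a', 'b', 'e']
'a': index 1 in ['d', 'a', 'b', 'e'] -> ['a', 'd', 'b', 'e']
'a': index 0 in ['a', 'd', 'b', 'e'] -> ['a', 'd', 'b', 'e']
'b': index 2 in ['a', 'd', 'b', 'e'] -> ['b', 'a', 'd', 'e']
'a': index 1 in ['b', 'a', 'd', 'e'] -> ['a', 'b', 'd', 'e']
'b': index 1 in ['a', 'b', 'd', 'e'] -> ['b', 'a', 'd', 'e']
'd': index 2 in ['b', 'a', 'd', 'e'] -> ['d', 'b', 'a', 'e']
'a': index 2 in ['d', 'b', 'a', 'e'] -> ['a', 'd', 'b', 'e']
'b': index 2 in ['a', 'd', 'b', 'e'] -> ['b', 'a', 'd', 'e']


Output: [3, 2, 2, 3, 1, 0, 2, 1, 1, 2, 2, 2]


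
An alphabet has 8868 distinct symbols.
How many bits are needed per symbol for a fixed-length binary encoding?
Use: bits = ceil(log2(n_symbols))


log2(8868) = 13.1144
Bracket: 2^13 = 8192 < 8868 <= 2^14 = 16384
So ceil(log2(8868)) = 14

bits = ceil(log2(8868)) = ceil(13.1144) = 14 bits


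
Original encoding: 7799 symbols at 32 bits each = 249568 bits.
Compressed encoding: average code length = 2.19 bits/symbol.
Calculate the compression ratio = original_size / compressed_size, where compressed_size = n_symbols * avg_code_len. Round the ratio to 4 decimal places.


original_size = n_symbols * orig_bits = 7799 * 32 = 249568 bits
compressed_size = n_symbols * avg_code_len = 7799 * 2.19 = 17079.81 bits
ratio = original_size / compressed_size = 249568 / 17079.81 = 14.6119

Compression ratio = 14.6119


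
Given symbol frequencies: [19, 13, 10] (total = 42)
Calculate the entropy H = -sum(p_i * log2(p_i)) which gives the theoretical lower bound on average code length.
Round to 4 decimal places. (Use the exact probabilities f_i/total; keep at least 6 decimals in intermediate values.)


Per-symbol terms -p_i * log2(p_i) with p_i = f_i/42:
  p = 19/42 = 0.452381: log2(p) = -1.144390, -p*log2(p) = 0.517700
  p = 13/42 = 0.309524: log2(p) = -1.691878, -p*log2(p) = 0.523676
  p = 10/42 = 0.238095: log2(p) = -2.070389, -p*log2(p) = 0.492950
H = 0.517700 + 0.523676 + 0.492950 = 1.534326

H = 1.5343 bits/symbol


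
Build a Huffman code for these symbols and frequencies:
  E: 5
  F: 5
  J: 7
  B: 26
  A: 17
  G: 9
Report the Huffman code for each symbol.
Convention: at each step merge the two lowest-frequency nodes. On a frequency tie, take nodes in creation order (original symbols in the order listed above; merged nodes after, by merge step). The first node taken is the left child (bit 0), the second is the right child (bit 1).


Huffman tree construction:
Step 1: Merge E(5) + F(5) = 10
Step 2: Merge J(7) + G(9) = 16
Step 3: Merge (E+F)(10) + (J+G)(16) = 26
Step 4: Merge A(17) + B(26) = 43
Step 5: Merge ((E+F)+(J+G))(26) + (A+B)(43) = 69
Read each symbol's code off the tree from the root (left child = 0, right child = 1).

Codes:
  E: 000 (length 3)
  F: 001 (length 3)
  J: 010 (length 3)
  B: 11 (length 2)
  A: 10 (length 2)
  G: 011 (length 3)
Average code length: 164/69 = 2.3768 bits/symbol


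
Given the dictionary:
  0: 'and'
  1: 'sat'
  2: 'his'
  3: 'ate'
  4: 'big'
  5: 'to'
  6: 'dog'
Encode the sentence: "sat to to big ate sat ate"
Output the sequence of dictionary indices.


Look up each word in the dictionary:
  'sat' -> 1
  'to' -> 5
  'to' -> 5
  'big' -> 4
  'ate' -> 3
  'sat' -> 1
  'ate' -> 3

Encoded: [1, 5, 5, 4, 3, 1, 3]


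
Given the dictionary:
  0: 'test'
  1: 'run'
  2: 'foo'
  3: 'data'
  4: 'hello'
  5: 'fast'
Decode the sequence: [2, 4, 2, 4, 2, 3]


Look up each index in the dictionary:
  2 -> 'foo'
  4 -> 'hello'
  2 -> 'foo'
  4 -> 'hello'
  2 -> 'foo'
  3 -> 'data'

Decoded: "foo hello foo hello foo data"


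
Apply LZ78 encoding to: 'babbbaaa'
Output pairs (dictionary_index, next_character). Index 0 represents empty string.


LZ78 encoding steps:
Dictionary: {0: ''}
Step 1: w='' (idx 0), next='b' -> output (0, 'b'), add 'b' as idx 1
Step 2: w='' (idx 0), next='a' -> output (0, 'a'), add 'a' as idx 2
Step 3: w='b' (idx 1), next='b' -> output (1, 'b'), add 'bb' as idx 3
Step 4: w='b' (idx 1), next='a' -> output (1, 'a'), add 'ba' as idx 4
Step 5: w='a' (idx 2), next='a' -> output (2, 'a'), add 'aa' as idx 5


Encoded: [(0, 'b'), (0, 'a'), (1, 'b'), (1, 'a'), (2, 'a')]


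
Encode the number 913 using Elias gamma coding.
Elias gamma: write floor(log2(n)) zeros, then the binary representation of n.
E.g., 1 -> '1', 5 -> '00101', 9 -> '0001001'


num_bits = floor(log2(913)) + 1 = 10
leading_zeros = num_bits - 1 = 9
binary(913) = 1110010001

Elias gamma(913) = '000000000' + '1110010001' = 0000000001110010001 (19 bits)


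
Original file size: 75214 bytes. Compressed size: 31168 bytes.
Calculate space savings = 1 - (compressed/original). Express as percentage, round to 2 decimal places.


ratio = compressed/original = 31168/75214 = 0.414391
savings = 1 - ratio = 1 - 0.414391 = 0.585609
as a percentage: 0.585609 * 100 = 58.56%

Space savings = 1 - 31168/75214 = 58.56%


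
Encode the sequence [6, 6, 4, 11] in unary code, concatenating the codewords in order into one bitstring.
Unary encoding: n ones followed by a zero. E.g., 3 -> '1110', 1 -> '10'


Encode each number as n ones followed by a terminating 0:
  6 -> 1111110 (7 bits)
  6 -> 1111110 (7 bits)
  4 -> 11110 (5 bits)
  11 -> 111111111110 (12 bits)
Total length = 7 + 7 + 5 + 12 = 31 bits.

Unary([6, 6, 4, 11]) = 1111110111111011110111111111110 (31 bits)


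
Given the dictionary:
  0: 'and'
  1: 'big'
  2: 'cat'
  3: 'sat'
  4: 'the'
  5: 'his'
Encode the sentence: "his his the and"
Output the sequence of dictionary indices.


Look up each word in the dictionary:
  'his' -> 5
  'his' -> 5
  'the' -> 4
  'and' -> 0

Encoded: [5, 5, 4, 0]


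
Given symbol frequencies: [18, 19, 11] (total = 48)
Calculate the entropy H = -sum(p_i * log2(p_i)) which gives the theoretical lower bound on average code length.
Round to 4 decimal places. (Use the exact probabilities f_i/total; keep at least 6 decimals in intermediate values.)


Per-symbol terms -p_i * log2(p_i) with p_i = f_i/48:
  p = 18/48 = 0.375000: log2(p) = -1.415037, -p*log2(p) = 0.530639
  p = 19/48 = 0.395833: log2(p) = -1.337035, -p*log2(p) = 0.529243
  p = 11/48 = 0.229167: log2(p) = -2.125531, -p*log2(p) = 0.487101
H = 0.530639 + 0.529243 + 0.487101 = 1.546983

H = 1.547 bits/symbol


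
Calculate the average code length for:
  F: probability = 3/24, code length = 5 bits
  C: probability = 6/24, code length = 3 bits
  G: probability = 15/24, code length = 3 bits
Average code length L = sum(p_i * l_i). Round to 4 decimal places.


Weighted contributions p_i * l_i:
  F: (3/24) * 5 = 15/24
  C: (6/24) * 3 = 18/24
  G: (15/24) * 3 = 45/24
Sum = (15 + 18 + 45)/24 = 78/24

L = 78/24 = 3.2500 bits/symbol


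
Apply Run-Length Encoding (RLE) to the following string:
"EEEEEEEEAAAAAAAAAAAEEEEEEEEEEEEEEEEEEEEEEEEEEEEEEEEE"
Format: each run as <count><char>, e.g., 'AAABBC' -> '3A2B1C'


Scanning runs left to right:
  i=0: run of 'E' x 8 -> '8E'
  i=8: run of 'A' x 11 -> '11A'
  i=19: run of 'E' x 33 -> '33E'

RLE = 8E11A33E


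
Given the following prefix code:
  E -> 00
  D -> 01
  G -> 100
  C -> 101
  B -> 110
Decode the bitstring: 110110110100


Decoding step by step:
Bits 110 -> B
Bits 110 -> B
Bits 110 -> B
Bits 100 -> G


Decoded message: BBBG


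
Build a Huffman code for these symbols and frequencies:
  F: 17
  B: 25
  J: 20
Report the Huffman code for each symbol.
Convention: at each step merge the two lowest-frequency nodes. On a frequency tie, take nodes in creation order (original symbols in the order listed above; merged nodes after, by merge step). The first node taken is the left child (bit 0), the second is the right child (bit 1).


Huffman tree construction:
Step 1: Merge F(17) + J(20) = 37
Step 2: Merge B(25) + (F+J)(37) = 62
Read each symbol's code off the tree from the root (left child = 0, right child = 1).

Codes:
  F: 10 (length 2)
  B: 0 (length 1)
  J: 11 (length 2)
Average code length: 99/62 = 1.5968 bits/symbol


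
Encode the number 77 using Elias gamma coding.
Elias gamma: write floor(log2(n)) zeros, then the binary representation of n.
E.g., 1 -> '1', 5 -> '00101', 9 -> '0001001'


num_bits = floor(log2(77)) + 1 = 7
leading_zeros = num_bits - 1 = 6
binary(77) = 1001101

Elias gamma(77) = '000000' + '1001101' = 0000001001101 (13 bits)


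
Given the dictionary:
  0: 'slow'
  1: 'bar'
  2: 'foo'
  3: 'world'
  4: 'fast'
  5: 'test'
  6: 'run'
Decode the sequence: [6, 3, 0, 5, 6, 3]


Look up each index in the dictionary:
  6 -> 'run'
  3 -> 'world'
  0 -> 'slow'
  5 -> 'test'
  6 -> 'run'
  3 -> 'world'

Decoded: "run world slow test run world"


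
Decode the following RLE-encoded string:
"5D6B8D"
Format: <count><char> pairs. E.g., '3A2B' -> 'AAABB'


Expanding each <count><char> pair:
  5D -> 'DDDDD'
  6B -> 'BBBBBB'
  8D -> 'DDDDDDDD'

Decoded = DDDDDBBBBBBDDDDDDDD


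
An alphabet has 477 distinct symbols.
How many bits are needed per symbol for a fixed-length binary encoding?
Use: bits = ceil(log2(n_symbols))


log2(477) = 8.8978
Bracket: 2^8 = 256 < 477 <= 2^9 = 512
So ceil(log2(477)) = 9

bits = ceil(log2(477)) = ceil(8.8978) = 9 bits


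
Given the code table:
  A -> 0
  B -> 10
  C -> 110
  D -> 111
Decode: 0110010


Decoding:
0 -> A
110 -> C
0 -> A
10 -> B


Result: ACAB


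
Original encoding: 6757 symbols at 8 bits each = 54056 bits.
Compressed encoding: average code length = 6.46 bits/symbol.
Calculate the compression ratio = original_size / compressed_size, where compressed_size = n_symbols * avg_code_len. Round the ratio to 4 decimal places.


original_size = n_symbols * orig_bits = 6757 * 8 = 54056 bits
compressed_size = n_symbols * avg_code_len = 6757 * 6.46 = 43650.22 bits
ratio = original_size / compressed_size = 54056 / 43650.22 = 1.2384

Compression ratio = 1.2384


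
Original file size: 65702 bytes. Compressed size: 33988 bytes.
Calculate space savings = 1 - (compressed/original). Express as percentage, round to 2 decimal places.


ratio = compressed/original = 33988/65702 = 0.517305
savings = 1 - ratio = 1 - 0.517305 = 0.482695
as a percentage: 0.482695 * 100 = 48.27%

Space savings = 1 - 33988/65702 = 48.27%


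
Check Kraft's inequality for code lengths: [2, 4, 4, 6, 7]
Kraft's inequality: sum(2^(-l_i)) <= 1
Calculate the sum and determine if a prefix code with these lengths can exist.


Sum = 2^(-2) + 2^(-4) + 2^(-4) + 2^(-6) + 2^(-7)
    = 0.25 + 0.0625 + 0.0625 + 0.015625 + 0.0078125
    = 51/128 = 0.3984375
Since 0.3984375 <= 1, Kraft's inequality IS satisfied.
A prefix code with these lengths CAN exist.

Kraft sum = 0.3984375. Satisfied.


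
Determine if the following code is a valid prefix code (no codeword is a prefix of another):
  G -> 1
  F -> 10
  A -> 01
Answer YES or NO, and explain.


Checking each pair (does one codeword prefix another?):
  G='1' vs F='10': prefix -- VIOLATION

NO -- this is NOT a valid prefix code. G (1) is a prefix of F (10).


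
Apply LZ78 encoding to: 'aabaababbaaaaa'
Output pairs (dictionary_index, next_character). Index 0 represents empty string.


LZ78 encoding steps:
Dictionary: {0: ''}
Step 1: w='' (idx 0), next='a' -> output (0, 'a'), add 'a' as idx 1
Step 2: w='a' (idx 1), next='b' -> output (1, 'b'), add 'ab' as idx 2
Step 3: w='a' (idx 1), next='a' -> output (1, 'a'), add 'aa' as idx 3
Step 4: w='' (idx 0), next='b' -> output (0, 'b'), add 'b' as idx 4
Step 5: w='ab' (idx 2), next='b' -> output (2, 'b'), add 'abb' as idx 5
Step 6: w='aa' (idx 3), next='a' -> output (3, 'a'), add 'aaa' as idx 6
Step 7: w='aa' (idx 3), end of input -> output (3, '')


Encoded: [(0, 'a'), (1, 'b'), (1, 'a'), (0, 'b'), (2, 'b'), (3, 'a'), (3, '')]


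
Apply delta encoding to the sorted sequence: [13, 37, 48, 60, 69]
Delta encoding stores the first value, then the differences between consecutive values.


First value: 13
Deltas:
  37 - 13 = 24
  48 - 37 = 11
  60 - 48 = 12
  69 - 60 = 9


Delta encoded: [13, 24, 11, 12, 9]
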